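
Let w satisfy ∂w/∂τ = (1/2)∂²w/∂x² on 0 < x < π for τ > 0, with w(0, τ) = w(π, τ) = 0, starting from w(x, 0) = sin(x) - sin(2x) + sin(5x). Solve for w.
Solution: Using separation of variables w = X(x)T(τ):
Eigenfunctions: sin(nx), n = 1, 2, 3, ...
General solution: w(x, τ) = Σ c_n sin(nx) exp(-n² τ/2)
Matching w(x,0) = sin(x) - sin(2x) + sin(5x) term by term: c_1=1, c_2=-1, c_5=1.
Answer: w(x, τ) = -exp(-2τ)sin(2x) + exp(-τ/2)sin(x) + exp(-25τ/2)sin(5x)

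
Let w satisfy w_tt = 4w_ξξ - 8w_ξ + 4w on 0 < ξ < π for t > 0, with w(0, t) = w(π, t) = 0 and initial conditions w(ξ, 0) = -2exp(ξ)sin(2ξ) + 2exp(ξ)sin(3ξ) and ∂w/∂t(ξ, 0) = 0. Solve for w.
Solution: Substitute w = exp(ξ)u.
Then w_ξ = exp(ξ)(u_ξ + u), w_ξξ = exp(ξ)(u_ξξ + 2u_ξ + u), w_tt = exp(ξ)u_tt; substituting and dividing by exp(ξ), the lower-order terms cancel: u_tt = 4u_ξξ (standard wave equation).
Data for u: u(ξ,0) = exp(-ξ)w(ξ,0) = -2sin(2ξ) + 2sin(3ξ); u_t(ξ,0) = exp(-ξ)w_t(ξ,0) = 0. The boundary conditions carry over: u(0,t) = u(π,t) = 0.
Separating variables: u = Σ [A_n cos(ω_n t) + B_n sin(ω_n t)] sin(nξ), ω_n = 2n. From ICs: A_2=-2, A_3=2.
So u(ξ,t) = -2sin(2ξ)cos(4t) + 2sin(3ξ)cos(6t), and w(ξ,t) = exp(ξ)u(ξ,t).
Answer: w(ξ, t) = -2exp(ξ)sin(2ξ)cos(4t) + 2exp(ξ)sin(3ξ)cos(6t)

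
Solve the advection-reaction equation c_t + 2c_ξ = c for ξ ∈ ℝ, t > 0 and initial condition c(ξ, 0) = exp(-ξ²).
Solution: Substitute c = exp(t)u, i.e. u = exp(-t)c.
By the product rule, c_t = exp(t)(u_t + u), c_ξ = exp(t)u_ξ.
Substituting into the PDE and dividing by exp(t): u_t + u + 2u_ξ = u.
The lower-order terms cancel, leaving the standard advection equation u_t + 2u_ξ = 0.
Initial data for u: u(ξ,0) = c(ξ,0) = exp(-ξ²).
Solve for u:
  By method of characteristics (waves move right with speed 2):
  Along characteristics ξ - 2t = const, u is constant, so u(ξ,t) = f(ξ - 2t) with f = u(·, 0).
Hence u(ξ,t) = exp(-(-2t + ξ)²).
Transform back: c(ξ,t) = exp(t)u(ξ,t).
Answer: c(ξ, t) = exp(t)exp(-(-2t + ξ)²)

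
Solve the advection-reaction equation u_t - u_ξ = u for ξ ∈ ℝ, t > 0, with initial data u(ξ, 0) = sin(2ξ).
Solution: Substitute u = exp(t)w, i.e. w = exp(-t)u.
By the product rule, u_t = exp(t)(w_t + w), u_ξ = exp(t)w_ξ.
Substituting into the PDE and dividing by exp(t): w_t + w - w_ξ = w.
The lower-order terms cancel, leaving the standard advection equation w_t - w_ξ = 0.
Initial data for w: w(ξ,0) = u(ξ,0) = sin(2ξ).
Solve for w:
  By method of characteristics (waves move left with speed 1):
  Along characteristics ξ + t = const, w is constant, so w(ξ,t) = f(ξ + t) with f = w(·, 0).
Hence w(ξ,t) = sin(2t + 2ξ).
Transform back: u(ξ,t) = exp(t)w(ξ,t).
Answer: u(ξ, t) = exp(t)sin(2t + 2ξ)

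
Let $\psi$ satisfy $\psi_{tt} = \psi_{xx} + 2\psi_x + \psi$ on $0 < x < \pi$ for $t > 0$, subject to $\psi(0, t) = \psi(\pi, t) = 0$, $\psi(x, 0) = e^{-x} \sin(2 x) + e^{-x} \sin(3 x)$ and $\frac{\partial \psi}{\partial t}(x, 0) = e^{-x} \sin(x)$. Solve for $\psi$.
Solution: Substitute $\psi = e^{-x}u$.
Then $\psi_x = e^{-x}(u_x - u)$, $\psi_{xx} = e^{-x}(u_{xx} - 2u_x + u)$, $\psi_{tt} = e^{-x}u_{tt}$; substituting and dividing by $e^{-x}$, the lower-order terms cancel: $u_{tt} = u_{xx}$ (standard wave equation).
Data for $u$: $u(x,0) = e^{x}\psi(x,0) = \sin(2 x) + \sin(3 x)$; $u_t(x,0) = e^{x}\psi_t(x,0) = \sin(x)$. The boundary conditions carry over: $u(0,t) = u(\pi,t) = 0$.
Separating variables: $u = \sum [A_n \cos(\omega_n t) + B_n \sin(\omega_n t)] \sin(nx)$, $\omega_n = n$. From ICs ($B_n$ = velocity coefficient / $\omega_n$): $A_2=1, A_3=1, B_1=1$.
So $u(x,t) = \sin(t) \sin(x) + \sin(2 x) \cos(2 t) + \sin(3 x) \cos(3 t)$, and $\psi(x,t) = e^{-x}u(x,t)$.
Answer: $\psi(x, t) = e^{-x} \sin(t) \sin(x) + e^{-x} \sin(2 x) \cos(2 t) + e^{-x} \sin(3 x) \cos(3 t)$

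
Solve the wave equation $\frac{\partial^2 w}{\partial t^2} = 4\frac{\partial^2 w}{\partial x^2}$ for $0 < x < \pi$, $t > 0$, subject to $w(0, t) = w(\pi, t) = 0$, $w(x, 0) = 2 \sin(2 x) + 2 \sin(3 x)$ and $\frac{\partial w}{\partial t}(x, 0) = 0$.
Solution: Separating variables: $w = \sum [A_n \cos(\omega_n t) + B_n \sin(\omega_n t)] \sin(nx)$, $\omega_n = 2n$. From ICs: $A_2=2, A_3=2$.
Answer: $w(x, t) = 2 \sin(2 x) \cos(4 t) + 2 \sin(3 x) \cos(6 t)$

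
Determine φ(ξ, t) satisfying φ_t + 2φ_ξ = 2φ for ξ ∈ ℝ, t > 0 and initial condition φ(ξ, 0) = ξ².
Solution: Substitute φ = exp(2t)u.
Then φ_t = exp(2t)(u_t + 2u), φ_ξ = exp(2t)u_ξ; substituting and dividing by exp(2t), the lower-order terms cancel: u_t + 2u_ξ = 0 (standard advection equation).
Data for u: u(ξ,0) = φ(ξ,0) = ξ².
By characteristics (dξ/dt = 2), u(ξ,t) = f(ξ - 2t) with f = u(·, 0).
So u(ξ,t) = 4t² - 4tξ + ξ², and φ(ξ,t) = exp(2t)u(ξ,t).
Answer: φ(ξ, t) = 4t²exp(2t) - 4tξexp(2t) + ξ²exp(2t)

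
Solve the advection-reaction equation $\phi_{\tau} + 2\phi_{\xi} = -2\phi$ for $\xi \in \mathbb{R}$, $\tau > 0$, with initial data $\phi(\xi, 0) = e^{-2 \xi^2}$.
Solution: Substitute $\phi = e^{-2\tau}u$.
Then $\phi_{\tau} = e^{-2\tau}(u_{\tau} - 2u)$, $\phi_{\xi} = e^{-2\tau}u_{\xi}$; substituting and dividing by $e^{-2\tau}$, the lower-order terms cancel: $u_{\tau} + 2u_{\xi} = 0$ (standard advection equation).
Data for $u$: $u(\xi,0) = \phi(\xi,0) = e^{-2 \xi^2}$.
By characteristics ($d\xi/d\tau = 2$), $u(\xi,\tau) = f(\xi - 2\tau)$ with $f = u( \cdot , 0)$.
So $u(\xi,\tau) = e^{-2 (\xi - 2 \tau)^2}$, and $\phi(\xi,\tau) = e^{-2\tau}u(\xi,\tau)$.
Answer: $\phi(\xi, \tau) = e^{-2 \tau} e^{-2 (-2 \tau + \xi)^2}$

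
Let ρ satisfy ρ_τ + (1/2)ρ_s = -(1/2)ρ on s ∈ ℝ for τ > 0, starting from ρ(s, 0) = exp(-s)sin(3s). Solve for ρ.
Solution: Substitute ρ = exp(-s)u, i.e. u = exp(s)ρ.
By the product rule, ρ_s = exp(-s)(u_s - u), ρ_τ = exp(-s)u_τ.
Substituting into the PDE and dividing by exp(-s): u_τ + (1/2)(u_s - u) = -(1/2)u.
The lower-order terms cancel, leaving the standard advection equation u_τ + (1/2)u_s = 0.
Initial data for u: u(s,0) = exp(s)ρ(s,0) = sin(3s).
Solve for u:
  By method of characteristics (waves move right with speed 1/2):
  Along characteristics s - (1/2)τ = const, u is constant, so u(s,τ) = f(s - (1/2)τ) with f = u(·, 0).
Hence u(s,τ) = sin(3s - 3τ/2).
Transform back: ρ(s,τ) = exp(-s)u(s,τ).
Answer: ρ(s, τ) = exp(-s)sin(3s - 3τ/2)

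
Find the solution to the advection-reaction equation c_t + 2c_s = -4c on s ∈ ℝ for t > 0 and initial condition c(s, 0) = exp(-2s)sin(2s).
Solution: Substitute c = exp(-2s)u, i.e. u = exp(2s)c.
By the product rule, c_s = exp(-2s)(u_s - 2u), c_t = exp(-2s)u_t.
Substituting into the PDE and dividing by exp(-2s): u_t + 2(u_s - 2u) = -4u.
The lower-order terms cancel, leaving the standard advection equation u_t + 2u_s = 0.
Initial data for u: u(s,0) = exp(2s)c(s,0) = sin(2s).
Solve for u:
  By method of characteristics (waves move right with speed 2):
  Along characteristics s - 2t = const, u is constant, so u(s,t) = f(s - 2t) with f = u(·, 0).
Hence u(s,t) = sin(2s - 4t).
Transform back: c(s,t) = exp(-2s)u(s,t).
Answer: c(s, t) = exp(-2s)sin(2s - 4t)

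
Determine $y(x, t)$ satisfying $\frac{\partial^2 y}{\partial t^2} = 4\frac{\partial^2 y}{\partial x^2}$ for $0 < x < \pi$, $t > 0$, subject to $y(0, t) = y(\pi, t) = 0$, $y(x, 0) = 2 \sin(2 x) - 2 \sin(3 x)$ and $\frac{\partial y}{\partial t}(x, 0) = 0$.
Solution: Using separation of variables $y = X(x)T(t)$:
Eigenfunctions: $\sin(nx)$, $n = 1, 2, 3, \ldots$
General solution: $y(x, t) = \sum [A_n \cos(2n t) + B_n \sin(2n t)] \sin(nx)$
From $y(x,0) = 2 \sin(2 x) - 2 \sin(3 x)$: $A_2=2, A_3=-2$. From $y_t(x,0) = 0$: all $B_n = 0$.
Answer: $y(x, t) = 2 \sin(2 x) \cos(4 t) - 2 \sin(3 x) \cos(6 t)$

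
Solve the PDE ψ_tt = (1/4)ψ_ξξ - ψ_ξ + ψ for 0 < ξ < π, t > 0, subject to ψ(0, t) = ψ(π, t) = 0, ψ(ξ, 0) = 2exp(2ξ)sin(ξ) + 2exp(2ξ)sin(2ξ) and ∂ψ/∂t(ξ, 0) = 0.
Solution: Substitute ψ = exp(2ξ)u, i.e. u = exp(-2ξ)ψ.
By the product rule, ψ_ξ = exp(2ξ)(u_ξ + 2u), ψ_ξξ = exp(2ξ)(u_ξξ + 4u_ξ + 4u), ψ_tt = exp(2ξ)u_tt.
Substituting into the PDE and dividing by exp(2ξ): u_tt = (1/4)(u_ξξ + 4u_ξ + 4u) - (u_ξ + 2u) + u.
The lower-order terms cancel, leaving the standard wave equation u_tt = (1/4)u_ξξ.
Initial data for u: u(ξ,0) = exp(-2ξ)ψ(ξ,0) = 2sin(ξ) + 2sin(2ξ); u_t(ξ,0) = exp(-2ξ)ψ_t(ξ,0) = 0. The boundary conditions carry over: u(0,t) = u(π,t) = 0.
Solve for u:
  Using separation of variables u = X(ξ)T(t):
  Eigenfunctions: sin(nξ), n = 1, 2, 3, ...
  General solution: u(ξ, t) = Σ [A_n cos(n t/2) + B_n sin(n t/2)] sin(nξ)
  From u(ξ,0) = 2sin(ξ) + 2sin(2ξ): A_1=2, A_2=2. From u_t(ξ,0) = 0: all B_n = 0.
Hence u(ξ,t) = 2sin(ξ)cos(t/2) + 2sin(2ξ)cos(t).
Transform back: ψ(ξ,t) = exp(2ξ)u(ξ,t).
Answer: ψ(ξ, t) = 2exp(2ξ)sin(ξ)cos(t/2) + 2exp(2ξ)sin(2ξ)cos(t)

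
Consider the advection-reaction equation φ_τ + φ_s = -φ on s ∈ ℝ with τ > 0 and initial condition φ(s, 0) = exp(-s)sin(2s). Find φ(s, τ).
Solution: Substitute φ = exp(-s)u, i.e. u = exp(s)φ.
By the product rule, φ_s = exp(-s)(u_s - u), φ_τ = exp(-s)u_τ.
Substituting into the PDE and dividing by exp(-s): u_τ + (u_s - u) = -u.
The lower-order terms cancel, leaving the standard advection equation u_τ + u_s = 0.
Initial data for u: u(s,0) = exp(s)φ(s,0) = sin(2s).
Solve for u:
  By method of characteristics (waves move right with speed 1):
  Along characteristics s - τ = const, u is constant, so u(s,τ) = f(s - τ) with f = u(·, 0).
Hence u(s,τ) = sin(2s - 2τ).
Transform back: φ(s,τ) = exp(-s)u(s,τ).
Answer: φ(s, τ) = exp(-s)sin(2s - 2τ)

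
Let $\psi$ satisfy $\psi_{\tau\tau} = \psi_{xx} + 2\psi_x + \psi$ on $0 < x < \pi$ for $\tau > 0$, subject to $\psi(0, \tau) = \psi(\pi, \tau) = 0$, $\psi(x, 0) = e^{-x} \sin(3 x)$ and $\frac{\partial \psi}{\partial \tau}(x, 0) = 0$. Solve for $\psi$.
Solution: Substitute $\psi = e^{-x}u$.
Then $\psi_x = e^{-x}(u_x - u)$, $\psi_{xx} = e^{-x}(u_{xx} - 2u_x + u)$, $\psi_{\tau\tau} = e^{-x}u_{\tau\tau}$; substituting and dividing by $e^{-x}$, the lower-order terms cancel: $u_{\tau\tau} = u_{xx}$ (standard wave equation).
Data for $u$: $u(x,0) = e^{x}\psi(x,0) = \sin(3 x)$; $u_{\tau}(x,0) = e^{x}\psi_{\tau}(x,0) = 0$. The boundary conditions carry over: $u(0,\tau) = u(\pi,\tau) = 0$.
Separating variables: $u = \sum [A_n \cos(\omega_n \tau) + B_n \sin(\omega_n \tau)] \sin(nx)$, $\omega_n = n$. From ICs: $A_3=1$.
So $u(x,\tau) = \sin(3 x) \cos(3 \tau)$, and $\psi(x,\tau) = e^{-x}u(x,\tau)$.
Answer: $\psi(x, \tau) = e^{-x} \sin(3 x) \cos(3 \tau)$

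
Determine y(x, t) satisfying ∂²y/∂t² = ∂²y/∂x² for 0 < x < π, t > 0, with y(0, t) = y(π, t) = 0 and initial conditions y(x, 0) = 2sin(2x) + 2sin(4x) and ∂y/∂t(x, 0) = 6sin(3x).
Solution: Using separation of variables y = X(x)T(t):
Eigenfunctions: sin(nx), n = 1, 2, 3, ...
General solution: y(x, t) = Σ [A_n cos(n t) + B_n sin(n t)] sin(nx)
From y(x,0) = 2sin(2x) + 2sin(4x): A_2=2, A_4=2. From y_t(x,0) = 6sin(3x), using y_t(x,0) = Σ ω_n B_n sin(nx) with ω_n = n: B_3 = 6/3 = 2.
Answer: y(x, t) = 2sin(3t)sin(3x) + 2sin(2x)cos(2t) + 2sin(4x)cos(4t)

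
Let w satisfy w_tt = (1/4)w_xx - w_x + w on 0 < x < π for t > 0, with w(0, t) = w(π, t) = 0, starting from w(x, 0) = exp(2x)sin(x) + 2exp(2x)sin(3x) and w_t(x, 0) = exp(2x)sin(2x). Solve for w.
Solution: Substitute w = exp(2x)u.
Then w_x = exp(2x)(u_x + 2u), w_xx = exp(2x)(u_xx + 4u_x + 4u), w_tt = exp(2x)u_tt; substituting and dividing by exp(2x), the lower-order terms cancel: u_tt = (1/4)u_xx (standard wave equation).
Data for u: u(x,0) = exp(-2x)w(x,0) = sin(x) + 2sin(3x); u_t(x,0) = exp(-2x)w_t(x,0) = sin(2x). The boundary conditions carry over: u(0,t) = u(π,t) = 0.
Separating variables: u = Σ [A_n cos(ω_n t) + B_n sin(ω_n t)] sin(nx), ω_n = n/2. From ICs (B_n = velocity coefficient / ω_n): A_1=1, A_3=2, B_2=1.
So u(x,t) = sin(t)sin(2x) + sin(x)cos(t/2) + 2sin(3x)cos(3t/2), and w(x,t) = exp(2x)u(x,t).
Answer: w(x, t) = exp(2x)sin(t)sin(2x) + exp(2x)sin(x)cos(t/2) + 2exp(2x)sin(3x)cos(3t/2)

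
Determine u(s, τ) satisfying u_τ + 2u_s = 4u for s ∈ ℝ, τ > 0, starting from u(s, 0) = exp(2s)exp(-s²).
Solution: Substitute u = exp(2s)w.
Then u_s = exp(2s)(w_s + 2w), u_τ = exp(2s)w_τ; substituting and dividing by exp(2s), the lower-order terms cancel: w_τ + 2w_s = 0 (standard advection equation).
Data for w: w(s,0) = exp(-2s)u(s,0) = exp(-s²).
By characteristics (ds/dτ = 2), w(s,τ) = f(s - 2τ) with f = w(·, 0).
So w(s,τ) = exp(-(s - 2τ)²), and u(s,τ) = exp(2s)w(s,τ).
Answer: u(s, τ) = exp(2s)exp(-(s - 2τ)²)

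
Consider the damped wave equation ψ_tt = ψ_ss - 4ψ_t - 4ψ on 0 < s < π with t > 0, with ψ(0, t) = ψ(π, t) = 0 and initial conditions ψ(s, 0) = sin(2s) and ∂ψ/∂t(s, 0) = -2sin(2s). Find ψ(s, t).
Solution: Substitute ψ = exp(-2t)u, i.e. u = exp(2t)ψ.
By the product rule, ψ_t = exp(-2t)(u_t - 2u), ψ_tt = exp(-2t)(u_tt - 4u_t + 4u), ψ_ss = exp(-2t)u_ss.
Substituting into the PDE and dividing by exp(-2t): u_tt - 4u_t + 4u = u_ss - 4(u_t - 2u) - 4u.
The lower-order terms cancel, leaving the standard wave equation u_tt = u_ss.
Initial data for u: u(s,0) = ψ(s,0) = sin(2s); u_t(s,0) = ψ_t(s,0) + 2ψ(s,0) = 0. The boundary conditions carry over: u(0,t) = u(π,t) = 0.
Solve for u:
  Using separation of variables u = X(s)T(t):
  Eigenfunctions: sin(ns), n = 1, 2, 3, ...
  General solution: u(s, t) = Σ [A_n cos(n t) + B_n sin(n t)] sin(ns)
  From u(s,0) = sin(2s): A_2=1. From u_t(s,0) = 0: all B_n = 0.
Hence u(s,t) = sin(2s)cos(2t).
Transform back: ψ(s,t) = exp(-2t)u(s,t).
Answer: ψ(s, t) = exp(-2t)sin(2s)cos(2t)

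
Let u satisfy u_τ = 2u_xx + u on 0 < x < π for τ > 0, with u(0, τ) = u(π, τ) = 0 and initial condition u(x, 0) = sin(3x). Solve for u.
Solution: Substitute u = exp(τ)w, i.e. w = exp(-τ)u.
By the product rule, u_τ = exp(τ)(w_τ + w), u_xx = exp(τ)w_xx.
Substituting into the PDE and dividing by exp(τ): w_τ + w = 2w_xx + w.
The lower-order terms cancel, leaving the standard heat equation w_τ = 2w_xx.
Initial data for w: w(x,0) = u(x,0) = sin(3x). The boundary conditions carry over: w(0,τ) = w(π,τ) = 0.
Solve for w:
  Using separation of variables w = X(x)T(τ):
  Eigenfunctions: sin(nx), n = 1, 2, 3, ...
  General solution: w(x, τ) = Σ c_n sin(nx) exp(-2n² τ)
  Matching w(x,0) = sin(3x) term by term: c_3=1.
Hence w(x,τ) = exp(-18τ)sin(3x).
Transform back: u(x,τ) = exp(τ)w(x,τ).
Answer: u(x, τ) = exp(-17τ)sin(3x)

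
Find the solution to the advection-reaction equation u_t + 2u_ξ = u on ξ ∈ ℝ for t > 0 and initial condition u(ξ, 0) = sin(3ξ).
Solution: Substitute u = exp(t)w.
Then u_t = exp(t)(w_t + w), u_ξ = exp(t)w_ξ; substituting and dividing by exp(t), the lower-order terms cancel: w_t + 2w_ξ = 0 (standard advection equation).
Data for w: w(ξ,0) = u(ξ,0) = sin(3ξ).
By characteristics (dξ/dt = 2), w(ξ,t) = f(ξ - 2t) with f = w(·, 0).
So w(ξ,t) = -sin(6t - 3ξ), and u(ξ,t) = exp(t)w(ξ,t).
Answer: u(ξ, t) = -exp(t)sin(6t - 3ξ)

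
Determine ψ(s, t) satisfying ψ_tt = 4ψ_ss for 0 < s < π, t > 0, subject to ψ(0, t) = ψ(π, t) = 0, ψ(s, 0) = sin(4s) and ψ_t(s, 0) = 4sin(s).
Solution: Using separation of variables ψ = X(s)T(t):
Eigenfunctions: sin(ns), n = 1, 2, 3, ...
General solution: ψ(s, t) = Σ [A_n cos(2n t) + B_n sin(2n t)] sin(ns)
From ψ(s,0) = sin(4s): A_4=1. From ψ_t(s,0) = 4sin(s), using ψ_t(s,0) = Σ ω_n B_n sin(ns) with ω_n = 2n: B_1 = 4/2 = 2.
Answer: ψ(s, t) = 2sin(s)sin(2t) + sin(4s)cos(8t)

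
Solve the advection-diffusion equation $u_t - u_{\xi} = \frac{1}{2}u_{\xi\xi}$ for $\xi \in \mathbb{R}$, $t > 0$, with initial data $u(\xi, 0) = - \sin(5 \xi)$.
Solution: Change to a moving frame: let $\eta = \xi + t$, $\sigma = t$ and write $u(\xi,t) = w(\eta,\sigma)$.
By the chain rule $u_t = w_{\sigma} + w_{\eta}$, $u_{\xi} = w_{\eta}$, $u_{\xi\xi} = w_{\eta\eta}$.
Then $u_t - u_{\xi} = w_{\sigma}$: the advection term cancels and the PDE becomes the heat equation $w_{\sigma} = \frac{1}{2}w_{\eta\eta}$ on $\eta \in \mathbb{R}$.
Initial data: $w(\eta,0) = u(\eta,0) = - \sin(5 \eta)$.
On $\eta \in \mathbb{R}$ each mode satisfies $(\sin(n\eta))'' = -n^2 \sin(n\eta)$, so $e^{-n^2\sigma/2} \sin(n\eta)$ solves the heat equation; by superposition $w(\eta,\sigma) = \sum c_n e^{-n^2\sigma/2} \sin(n\eta)$.
Reading off the coefficients: $c_5=-1$, so $w(\eta,\sigma) = - e^{-25 \sigma/2} \sin(5 \eta)$.
Substituting back $\eta = \xi + t$, $\sigma = t$: $u(\xi,t) = w(\xi + t, t)$.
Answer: $u(\xi, t) = - e^{-25 t/2} \sin(5 \xi + 5 t)$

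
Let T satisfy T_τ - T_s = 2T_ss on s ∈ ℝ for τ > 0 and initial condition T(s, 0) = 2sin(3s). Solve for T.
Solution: Moving frame: η = s + τ, σ = τ, T = u(η,σ), so T_τ = u_σ + u_η and T_ss = u_ηη.
Hence T_τ - T_s = u_σ and the PDE becomes the heat equation u_σ = 2u_ηη on η ∈ ℝ.
Initial data: u(η,0) = T(η,0) = 2sin(3η). Each mode sin(nη) decays as exp(-2n²σ) on ℝ, so u(η,σ) = Σ c_n exp(-2n²σ) sin(nη) with c_3=2: u(η,σ) = 2exp(-18σ)sin(3η).
Substituting back: T(s,τ) = u(s + τ, τ).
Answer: T(s, τ) = 2exp(-18τ)sin(3s + 3τ)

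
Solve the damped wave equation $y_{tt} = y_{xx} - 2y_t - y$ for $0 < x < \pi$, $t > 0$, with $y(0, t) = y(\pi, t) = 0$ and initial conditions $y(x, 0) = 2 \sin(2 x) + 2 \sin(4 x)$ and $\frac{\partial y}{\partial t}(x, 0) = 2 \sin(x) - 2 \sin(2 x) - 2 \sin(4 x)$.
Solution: Substitute $y = e^{-t}u$, i.e. $u = e^{t}y$.
By the product rule, $y_t = e^{-t}(u_t - u)$, $y_{tt} = e^{-t}(u_{tt} - 2u_t + u)$, $y_{xx} = e^{-t}u_{xx}$.
Substituting into the PDE and dividing by $e^{-t}$: $u_{tt} - 2u_t + u = u_{xx} - 2(u_t - u) - u$.
The lower-order terms cancel, leaving the standard wave equation $u_{tt} = u_{xx}$.
Initial data for $u$: $u(x,0) = y(x,0) = 2 \sin(2 x) + 2 \sin(4 x)$; $u_t(x,0) = y_t(x,0) + y(x,0) = 2 \sin(x)$. The boundary conditions carry over: $u(0,t) = u(\pi,t) = 0$.
Solve for $u$:
  Using separation of variables $u = X(x)T(t)$:
  Eigenfunctions: $\sin(nx)$, $n = 1, 2, 3, \ldots$
  General solution: $u(x, t) = \sum [A_n \cos(n t) + B_n \sin(n t)] \sin(nx)$
  From $u(x,0) = 2 \sin(2 x) + 2 \sin(4 x)$: $A_2=2, A_4=2$. From $u_t(x,0) = 2 \sin(x)$, using $u_t(x,0) = \sum \omega_n B_n \sin(nx)$ with $\omega_n = n$: $B_1 = 2/1 = 2$.
Hence $u(x,t) = 2 \sin(t) \sin(x) + 2 \sin(2 x) \cos(2 t) + 2 \sin(4 x) \cos(4 t)$.
Transform back: $y(x,t) = e^{-t}u(x,t)$.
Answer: $y(x, t) = 2 e^{-t} \sin(t) \sin(x) + 2 e^{-t} \sin(2 x) \cos(2 t) + 2 e^{-t} \sin(4 x) \cos(4 t)$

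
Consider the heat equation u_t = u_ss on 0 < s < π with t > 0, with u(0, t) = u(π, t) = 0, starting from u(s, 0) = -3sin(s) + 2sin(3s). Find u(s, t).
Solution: Using separation of variables u = X(s)T(t):
Eigenfunctions: sin(ns), n = 1, 2, 3, ...
General solution: u(s, t) = Σ c_n sin(ns) exp(-n² t)
Matching u(s,0) = -3sin(s) + 2sin(3s) term by term: c_1=-3, c_3=2.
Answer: u(s, t) = -3exp(-t)sin(s) + 2exp(-9t)sin(3s)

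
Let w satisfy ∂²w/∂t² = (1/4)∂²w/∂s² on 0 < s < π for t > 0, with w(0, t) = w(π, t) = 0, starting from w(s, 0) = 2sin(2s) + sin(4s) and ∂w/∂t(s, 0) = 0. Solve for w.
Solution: Using separation of variables w = X(s)T(t):
Eigenfunctions: sin(ns), n = 1, 2, 3, ...
General solution: w(s, t) = Σ [A_n cos(n t/2) + B_n sin(n t/2)] sin(ns)
From w(s,0) = 2sin(2s) + sin(4s): A_2=2, A_4=1. From w_t(s,0) = 0: all B_n = 0.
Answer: w(s, t) = 2sin(2s)cos(t) + sin(4s)cos(2t)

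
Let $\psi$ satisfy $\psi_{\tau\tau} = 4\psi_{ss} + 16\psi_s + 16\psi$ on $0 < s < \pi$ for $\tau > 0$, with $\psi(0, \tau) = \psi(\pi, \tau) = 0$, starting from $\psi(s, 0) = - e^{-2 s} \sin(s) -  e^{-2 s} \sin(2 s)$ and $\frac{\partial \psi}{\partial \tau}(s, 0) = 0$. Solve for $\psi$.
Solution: Substitute $\psi = e^{-2s}u$.
Then $\psi_s = e^{-2s}(u_s - 2u)$, $\psi_{ss} = e^{-2s}(u_{ss} - 4u_s + 4u)$, $\psi_{\tau\tau} = e^{-2s}u_{\tau\tau}$; substituting and dividing by $e^{-2s}$, the lower-order terms cancel: $u_{\tau\tau} = 4u_{ss}$ (standard wave equation).
Data for $u$: $u(s,0) = e^{2s}\psi(s,0) = - \sin(s) - \sin(2 s)$; $u_{\tau}(s,0) = e^{2s}\psi_{\tau}(s,0) = 0$. The boundary conditions carry over: $u(0,\tau) = u(\pi,\tau) = 0$.
Separating variables: $u = \sum [A_n \cos(\omega_n \tau) + B_n \sin(\omega_n \tau)] \sin(ns)$, $\omega_n = 2n$. From ICs: $A_1=-1, A_2=-1$.
So $u(s,\tau) = - \sin(s) \cos(2 \tau) - \sin(2 s) \cos(4 \tau)$, and $\psi(s,\tau) = e^{-2s}u(s,\tau)$.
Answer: $\psi(s, \tau) = - e^{-2 s} \sin(s) \cos(2 \tau) -  e^{-2 s} \sin(2 s) \cos(4 \tau)$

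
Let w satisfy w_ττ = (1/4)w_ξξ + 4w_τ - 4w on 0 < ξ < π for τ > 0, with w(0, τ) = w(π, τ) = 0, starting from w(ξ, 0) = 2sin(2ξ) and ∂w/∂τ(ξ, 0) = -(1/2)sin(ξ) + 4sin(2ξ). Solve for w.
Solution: Substitute w = exp(2τ)u.
Then w_τ = exp(2τ)(u_τ + 2u), w_ττ = exp(2τ)(u_ττ + 4u_τ + 4u), w_ξξ = exp(2τ)u_ξξ; substituting and dividing by exp(2τ), the lower-order terms cancel: u_ττ = (1/4)u_ξξ (standard wave equation).
Data for u: u(ξ,0) = w(ξ,0) = 2sin(2ξ); u_τ(ξ,0) = w_τ(ξ,0) - 2w(ξ,0) = -(1/2)sin(ξ). The boundary conditions carry over: u(0,τ) = u(π,τ) = 0.
Separating variables: u = Σ [A_n cos(ω_n τ) + B_n sin(ω_n τ)] sin(nξ), ω_n = n/2. From ICs (B_n = velocity coefficient / ω_n): A_2=2, B_1=-1.
So u(ξ,τ) = -sin(ξ)sin(τ/2) + 2sin(2ξ)cos(τ), and w(ξ,τ) = exp(2τ)u(ξ,τ).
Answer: w(ξ, τ) = -exp(2τ)sin(ξ)sin(τ/2) + 2exp(2τ)sin(2ξ)cos(τ)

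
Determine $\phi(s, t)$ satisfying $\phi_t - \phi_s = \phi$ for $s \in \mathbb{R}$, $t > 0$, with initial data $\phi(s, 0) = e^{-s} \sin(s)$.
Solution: Substitute $\phi = e^{-s}u$.
Then $\phi_s = e^{-s}(u_s - u)$, $\phi_t = e^{-s}u_t$; substituting and dividing by $e^{-s}$, the lower-order terms cancel: $u_t - u_s = 0$ (standard advection equation).
Data for $u$: $u(s,0) = e^{s}\phi(s,0) = \sin(s)$.
By characteristics ($ds/dt = -1$), $u(s,t) = f(s + t)$ with $f = u( \cdot , 0)$.
So $u(s,t) = \sin(s + t)$, and $\phi(s,t) = e^{-s}u(s,t)$.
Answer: $\phi(s, t) = e^{-s} \sin(s + t)$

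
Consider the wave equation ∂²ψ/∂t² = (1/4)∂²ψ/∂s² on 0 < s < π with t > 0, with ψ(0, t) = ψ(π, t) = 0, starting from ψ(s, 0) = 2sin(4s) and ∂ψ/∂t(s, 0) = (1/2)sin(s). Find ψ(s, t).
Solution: Separating variables: ψ = Σ [A_n cos(ω_n t) + B_n sin(ω_n t)] sin(ns), ω_n = n/2. From ICs (B_n = velocity coefficient / ω_n): A_4=2, B_1=1.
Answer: ψ(s, t) = sin(s)sin(t/2) + 2sin(4s)cos(2t)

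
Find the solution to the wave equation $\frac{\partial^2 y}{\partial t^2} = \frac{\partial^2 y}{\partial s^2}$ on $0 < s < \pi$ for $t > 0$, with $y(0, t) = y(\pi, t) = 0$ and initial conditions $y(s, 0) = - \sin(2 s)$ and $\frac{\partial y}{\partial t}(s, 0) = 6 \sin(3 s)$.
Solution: Using separation of variables $y = X(s)T(t)$:
Eigenfunctions: $\sin(ns)$, $n = 1, 2, 3, \ldots$
General solution: $y(s, t) = \sum [A_n \cos(n t) + B_n \sin(n t)] \sin(ns)$
From $y(s,0) = - \sin(2 s)$: $A_2=-1$. From $y_t(s,0) = 6 \sin(3 s)$, using $y_t(s,0) = \sum \omega_n B_n \sin(ns)$ with $\omega_n = n$: $B_3 = 6/3 = 2$.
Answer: $y(s, t) = - \sin(2 s) \cos(2 t) + 2 \sin(3 s) \sin(3 t)$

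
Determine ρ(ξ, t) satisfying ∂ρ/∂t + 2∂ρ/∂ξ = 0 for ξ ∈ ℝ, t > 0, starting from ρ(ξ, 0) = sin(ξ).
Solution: By method of characteristics (waves move right with speed 2):
Along characteristics ξ - 2t = const, ρ is constant, so ρ(ξ,t) = f(ξ - 2t) with f = ρ(·, 0).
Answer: ρ(ξ, t) = -sin(2t - ξ)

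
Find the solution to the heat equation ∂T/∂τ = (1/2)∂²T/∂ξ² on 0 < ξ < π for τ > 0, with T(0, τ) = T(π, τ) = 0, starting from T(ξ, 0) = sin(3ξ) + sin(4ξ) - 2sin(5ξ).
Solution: Using separation of variables T = X(ξ)G(τ):
Eigenfunctions: sin(nξ), n = 1, 2, 3, ...
General solution: T(ξ, τ) = Σ c_n sin(nξ) exp(-n² τ/2)
Matching T(ξ,0) = sin(3ξ) + sin(4ξ) - 2sin(5ξ) term by term: c_3=1, c_4=1, c_5=-2.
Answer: T(ξ, τ) = exp(-8τ)sin(4ξ) + exp(-9τ/2)sin(3ξ) - 2exp(-25τ/2)sin(5ξ)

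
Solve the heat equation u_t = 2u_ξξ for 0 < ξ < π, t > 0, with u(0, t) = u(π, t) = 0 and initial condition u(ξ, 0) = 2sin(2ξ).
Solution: Separating variables: u = Σ c_n exp(-2n²t) sin(nξ). From u(ξ,0) = 2sin(2ξ): c_2=2.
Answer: u(ξ, t) = 2exp(-8t)sin(2ξ)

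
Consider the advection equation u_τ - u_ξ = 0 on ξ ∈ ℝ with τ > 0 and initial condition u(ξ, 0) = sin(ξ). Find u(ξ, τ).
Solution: By characteristics (dξ/dτ = -1), u(ξ,τ) = f(ξ + τ) with f = u(·, 0).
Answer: u(ξ, τ) = sin(ξ + τ)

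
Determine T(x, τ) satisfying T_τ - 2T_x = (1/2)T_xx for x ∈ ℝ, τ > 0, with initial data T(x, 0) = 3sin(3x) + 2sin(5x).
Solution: Change to a moving frame: let η = x + 2τ, σ = τ and write T(x,τ) = u(η,σ).
By the chain rule T_τ = u_σ + 2u_η, T_x = u_η, T_xx = u_ηη.
Then T_τ - 2T_x = u_σ: the advection term cancels and the PDE becomes the heat equation u_σ = (1/2)u_ηη on η ∈ ℝ.
Initial data: u(η,0) = T(η,0) = 3sin(3η) + 2sin(5η).
On η ∈ ℝ each mode satisfies (sin(nη))″ = -n² sin(nη), so exp(-n²σ/2) sin(nη) solves the heat equation; by superposition u(η,σ) = Σ c_n exp(-n²σ/2) sin(nη).
Reading off the coefficients: c_3=3, c_5=2, so u(η,σ) = 3exp(-9σ/2)sin(3η) + 2exp(-25σ/2)sin(5η).
Substituting back η = x + 2τ, σ = τ: T(x,τ) = u(x + 2τ, τ).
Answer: T(x, τ) = 3exp(-9τ/2)sin(3x + 6τ) + 2exp(-25τ/2)sin(5x + 10τ)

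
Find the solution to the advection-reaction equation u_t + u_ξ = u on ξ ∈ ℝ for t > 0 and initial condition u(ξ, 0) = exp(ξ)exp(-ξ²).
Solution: Substitute u = exp(ξ)w, i.e. w = exp(-ξ)u.
By the product rule, u_ξ = exp(ξ)(w_ξ + w), u_t = exp(ξ)w_t.
Substituting into the PDE and dividing by exp(ξ): w_t + (w_ξ + w) = w.
The lower-order terms cancel, leaving the standard advection equation w_t + w_ξ = 0.
Initial data for w: w(ξ,0) = exp(-ξ)u(ξ,0) = exp(-ξ²).
Solve for w:
  By method of characteristics (waves move right with speed 1):
  Along characteristics ξ - t = const, w is constant, so w(ξ,t) = f(ξ - t) with f = w(·, 0).
Hence w(ξ,t) = exp(-(-t + ξ)²).
Transform back: u(ξ,t) = exp(ξ)w(ξ,t).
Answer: u(ξ, t) = exp(ξ)exp(-(-t + ξ)²)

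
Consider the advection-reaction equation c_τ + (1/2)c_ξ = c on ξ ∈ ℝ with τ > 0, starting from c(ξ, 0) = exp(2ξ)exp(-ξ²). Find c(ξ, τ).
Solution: Substitute c = exp(2ξ)u.
Then c_ξ = exp(2ξ)(u_ξ + 2u), c_τ = exp(2ξ)u_τ; substituting and dividing by exp(2ξ), the lower-order terms cancel: u_τ + (1/2)u_ξ = 0 (standard advection equation).
Data for u: u(ξ,0) = exp(-2ξ)c(ξ,0) = exp(-ξ²).
By characteristics (dξ/dτ = 1/2), u(ξ,τ) = f(ξ - (1/2)τ) with f = u(·, 0).
So u(ξ,τ) = exp(-(ξ - τ/2)²), and c(ξ,τ) = exp(2ξ)u(ξ,τ).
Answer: c(ξ, τ) = exp(2ξ)exp(-(ξ - τ/2)²)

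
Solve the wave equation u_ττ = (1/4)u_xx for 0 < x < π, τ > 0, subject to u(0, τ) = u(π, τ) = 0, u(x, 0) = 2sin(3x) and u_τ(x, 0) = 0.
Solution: Separating variables: u = Σ [A_n cos(ω_n τ) + B_n sin(ω_n τ)] sin(nx), ω_n = n/2. From ICs: A_3=2.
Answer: u(x, τ) = 2sin(3x)cos(3τ/2)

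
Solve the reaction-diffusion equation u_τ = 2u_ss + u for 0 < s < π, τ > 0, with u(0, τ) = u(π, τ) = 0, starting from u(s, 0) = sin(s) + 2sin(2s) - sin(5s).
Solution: Substitute u = exp(τ)w, i.e. w = exp(-τ)u.
By the product rule, u_τ = exp(τ)(w_τ + w), u_ss = exp(τ)w_ss.
Substituting into the PDE and dividing by exp(τ): w_τ + w = 2w_ss + w.
The lower-order terms cancel, leaving the standard heat equation w_τ = 2w_ss.
Initial data for w: w(s,0) = u(s,0) = sin(s) + 2sin(2s) - sin(5s). The boundary conditions carry over: w(0,τ) = w(π,τ) = 0.
Solve for w:
  Using separation of variables w = X(s)T(τ):
  Eigenfunctions: sin(ns), n = 1, 2, 3, ...
  General solution: w(s, τ) = Σ c_n sin(ns) exp(-2n² τ)
  Matching w(s,0) = sin(s) + 2sin(2s) - sin(5s) term by term: c_1=1, c_2=2, c_5=-1.
Hence w(s,τ) = exp(-2τ)sin(s) + 2exp(-8τ)sin(2s) - exp(-50τ)sin(5s).
Transform back: u(s,τ) = exp(τ)w(s,τ).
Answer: u(s, τ) = exp(-τ)sin(s) + 2exp(-7τ)sin(2s) - exp(-49τ)sin(5s)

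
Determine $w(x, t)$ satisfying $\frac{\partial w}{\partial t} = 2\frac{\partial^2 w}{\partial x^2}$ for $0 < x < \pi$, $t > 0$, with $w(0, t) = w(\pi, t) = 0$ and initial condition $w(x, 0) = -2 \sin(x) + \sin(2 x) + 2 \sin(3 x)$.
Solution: Separating variables: $w = \sum c_n e^{-2n^2t} \sin(nx)$. From $w(x,0) = -2 \sin(x) + \sin(2 x) + 2 \sin(3 x)$: $c_1=-2, c_2=1, c_3=2$.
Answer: $w(x, t) = -2 e^{-2 t} \sin(x) + e^{-8 t} \sin(2 x) + 2 e^{-18 t} \sin(3 x)$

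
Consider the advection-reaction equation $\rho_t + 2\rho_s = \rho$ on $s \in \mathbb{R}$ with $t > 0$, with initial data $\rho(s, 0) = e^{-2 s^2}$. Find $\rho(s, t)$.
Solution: Substitute $\rho = e^{t}u$.
Then $\rho_t = e^{t}(u_t + u)$, $\rho_s = e^{t}u_s$; substituting and dividing by $e^{t}$, the lower-order terms cancel: $u_t + 2u_s = 0$ (standard advection equation).
Data for $u$: $u(s,0) = \rho(s,0) = e^{-2 s^2}$.
By characteristics ($ds/dt = 2$), $u(s,t) = f(s - 2t)$ with $f = u( \cdot , 0)$.
So $u(s,t) = e^{-2 (s - 2 t)^2}$, and $\rho(s,t) = e^{t}u(s,t)$.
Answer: $\rho(s, t) = e^{t} e^{-2 (s - 2 t)^2}$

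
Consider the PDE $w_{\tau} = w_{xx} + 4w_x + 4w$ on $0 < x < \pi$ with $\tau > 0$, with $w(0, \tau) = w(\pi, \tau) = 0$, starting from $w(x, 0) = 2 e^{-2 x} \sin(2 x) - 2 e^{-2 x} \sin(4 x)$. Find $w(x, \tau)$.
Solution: Substitute $w = e^{-2x}u$.
Then $w_x = e^{-2x}(u_x - 2u)$, $w_{xx} = e^{-2x}(u_{xx} - 4u_x + 4u)$, $w_{\tau} = e^{-2x}u_{\tau}$; substituting and dividing by $e^{-2x}$, the lower-order terms cancel: $u_{\tau} = u_{xx}$ (standard heat equation).
Data for $u$: $u(x,0) = e^{2x}w(x,0) = 2 \sin(2 x) - 2 \sin(4 x)$. The boundary conditions carry over: $u(0,\tau) = u(\pi,\tau) = 0$.
Separating variables: $u = \sum c_n e^{-n^2\tau} \sin(nx)$. From $u(x,0) = 2 \sin(2 x) - 2 \sin(4 x)$: $c_2=2, c_4=-2$.
So $u(x,\tau) = 2 e^{-4 \tau} \sin(2 x) - 2 e^{-16 \tau} \sin(4 x)$, and $w(x,\tau) = e^{-2x}u(x,\tau)$.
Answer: $w(x, \tau) = 2 e^{-4 \tau} e^{-2 x} \sin(2 x) - 2 e^{-16 \tau} e^{-2 x} \sin(4 x)$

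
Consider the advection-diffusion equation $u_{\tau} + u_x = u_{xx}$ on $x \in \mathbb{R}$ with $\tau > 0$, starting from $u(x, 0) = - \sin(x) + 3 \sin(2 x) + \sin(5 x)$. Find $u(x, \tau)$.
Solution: Change to a moving frame: let $\eta = x - \tau$, $\sigma = \tau$ and write $u(x,\tau) = w(\eta,\sigma)$.
By the chain rule $u_{\tau} = w_{\sigma} - w_{\eta}$, $u_x = w_{\eta}$, $u_{xx} = w_{\eta\eta}$.
Then $u_{\tau} + u_x = w_{\sigma}$: the advection term cancels and the PDE becomes the heat equation $w_{\sigma} = w_{\eta\eta}$ on $\eta \in \mathbb{R}$.
Initial data: $w(\eta,0) = u(\eta,0) = - \sin(\eta) + 3 \sin(2 \eta) + \sin(5 \eta)$.
On $\eta \in \mathbb{R}$ each mode satisfies $(\sin(n\eta))'' = -n^2 \sin(n\eta)$, so $e^{-n^2\sigma} \sin(n\eta)$ solves the heat equation; by superposition $w(\eta,\sigma) = \sum c_n e^{-n^2\sigma} \sin(n\eta)$.
Reading off the coefficients: $c_1=-1, c_2=3, c_5=1$, so $w(\eta,\sigma) = - e^{-\sigma} \sin(\eta) + 3 e^{-4 \sigma} \sin(2 \eta) + e^{-25 \sigma} \sin(5 \eta)$.
Substituting back $\eta = x - \tau$, $\sigma = \tau$: $u(x,\tau) = w(x - \tau, \tau)$.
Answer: $u(x, \tau) = e^{-\tau} \sin(\tau - x) - 3 e^{-4 \tau} \sin(2 \tau - 2 x) -  e^{-25 \tau} \sin(5 \tau - 5 x)$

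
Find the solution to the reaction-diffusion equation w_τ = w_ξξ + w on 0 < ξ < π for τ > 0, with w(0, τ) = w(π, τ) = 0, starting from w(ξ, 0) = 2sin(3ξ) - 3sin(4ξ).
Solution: Substitute w = exp(τ)u, i.e. u = exp(-τ)w.
By the product rule, w_τ = exp(τ)(u_τ + u), w_ξξ = exp(τ)u_ξξ.
Substituting into the PDE and dividing by exp(τ): u_τ + u = u_ξξ + u.
The lower-order terms cancel, leaving the standard heat equation u_τ = u_ξξ.
Initial data for u: u(ξ,0) = w(ξ,0) = 2sin(3ξ) - 3sin(4ξ). The boundary conditions carry over: u(0,τ) = u(π,τ) = 0.
Solve for u:
  Using separation of variables u = X(ξ)T(τ):
  Eigenfunctions: sin(nξ), n = 1, 2, 3, ...
  General solution: u(ξ, τ) = Σ c_n sin(nξ) exp(-n² τ)
  Matching u(ξ,0) = 2sin(3ξ) - 3sin(4ξ) term by term: c_3=2, c_4=-3.
Hence u(ξ,τ) = 2exp(-9τ)sin(3ξ) - 3exp(-16τ)sin(4ξ).
Transform back: w(ξ,τ) = exp(τ)u(ξ,τ).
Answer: w(ξ, τ) = 2exp(-8τ)sin(3ξ) - 3exp(-15τ)sin(4ξ)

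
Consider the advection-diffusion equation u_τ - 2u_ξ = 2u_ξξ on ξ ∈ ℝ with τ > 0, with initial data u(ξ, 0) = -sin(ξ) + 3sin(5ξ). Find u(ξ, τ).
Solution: Change to a moving frame: let η = ξ + 2τ, σ = τ and write u(ξ,τ) = w(η,σ).
By the chain rule u_τ = w_σ + 2w_η, u_ξ = w_η, u_ξξ = w_ηη.
Then u_τ - 2u_ξ = w_σ: the advection term cancels and the PDE becomes the heat equation w_σ = 2w_ηη on η ∈ ℝ.
Initial data: w(η,0) = u(η,0) = -sin(η) + 3sin(5η).
On η ∈ ℝ each mode satisfies (sin(nη))″ = -n² sin(nη), so exp(-2n²σ) sin(nη) solves the heat equation; by superposition w(η,σ) = Σ c_n exp(-2n²σ) sin(nη).
Reading off the coefficients: c_1=-1, c_5=3, so w(η,σ) = -exp(-2σ)sin(η) + 3exp(-50σ)sin(5η).
Substituting back η = ξ + 2τ, σ = τ: u(ξ,τ) = w(ξ + 2τ, τ).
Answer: u(ξ, τ) = -exp(-2τ)sin(ξ + 2τ) + 3exp(-50τ)sin(5ξ + 10τ)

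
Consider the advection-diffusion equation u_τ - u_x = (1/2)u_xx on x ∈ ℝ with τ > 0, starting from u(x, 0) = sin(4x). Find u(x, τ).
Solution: Moving frame: η = x + τ, σ = τ, u = w(η,σ), so u_τ = w_σ + w_η and u_xx = w_ηη.
Hence u_τ - u_x = w_σ and the PDE becomes the heat equation w_σ = (1/2)w_ηη on η ∈ ℝ.
Initial data: w(η,0) = u(η,0) = sin(4η). Each mode sin(nη) decays as exp(-n²σ/2) on ℝ, so w(η,σ) = Σ c_n exp(-n²σ/2) sin(nη) with c_4=1: w(η,σ) = exp(-8σ)sin(4η).
Substituting back: u(x,τ) = w(x + τ, τ).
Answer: u(x, τ) = exp(-8τ)sin(4x + 4τ)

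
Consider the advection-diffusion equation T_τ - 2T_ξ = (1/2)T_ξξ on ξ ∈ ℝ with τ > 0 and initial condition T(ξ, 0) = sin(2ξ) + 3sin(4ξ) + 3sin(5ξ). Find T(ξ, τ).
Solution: Change to a moving frame: let η = ξ + 2τ, σ = τ and write T(ξ,τ) = u(η,σ).
By the chain rule T_τ = u_σ + 2u_η, T_ξ = u_η, T_ξξ = u_ηη.
Then T_τ - 2T_ξ = u_σ: the advection term cancels and the PDE becomes the heat equation u_σ = (1/2)u_ηη on η ∈ ℝ.
Initial data: u(η,0) = T(η,0) = sin(2η) + 3sin(4η) + 3sin(5η).
On η ∈ ℝ each mode satisfies (sin(nη))″ = -n² sin(nη), so exp(-n²σ/2) sin(nη) solves the heat equation; by superposition u(η,σ) = Σ c_n exp(-n²σ/2) sin(nη).
Reading off the coefficients: c_2=1, c_4=3, c_5=3, so u(η,σ) = exp(-2σ)sin(2η) + 3exp(-8σ)sin(4η) + 3exp(-25σ/2)sin(5η).
Substituting back η = ξ + 2τ, σ = τ: T(ξ,τ) = u(ξ + 2τ, τ).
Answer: T(ξ, τ) = exp(-2τ)sin(2ξ + 4τ) + 3exp(-8τ)sin(4ξ + 8τ) + 3exp(-25τ/2)sin(5ξ + 10τ)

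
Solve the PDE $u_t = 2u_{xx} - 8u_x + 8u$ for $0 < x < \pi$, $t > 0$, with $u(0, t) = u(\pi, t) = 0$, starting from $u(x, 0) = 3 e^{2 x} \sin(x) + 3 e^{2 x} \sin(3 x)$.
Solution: Substitute $u = e^{2x}w$, i.e. $w = e^{-2x}u$.
By the product rule, $u_x = e^{2x}(w_x + 2w)$, $u_{xx} = e^{2x}(w_{xx} + 4w_x + 4w)$, $u_t = e^{2x}w_t$.
Substituting into the PDE and dividing by $e^{2x}$: $w_t = 2(w_{xx} + 4w_x + 4w) - 8(w_x + 2w) + 8w$.
The lower-order terms cancel, leaving the standard heat equation $w_t = 2w_{xx}$.
Initial data for $w$: $w(x,0) = e^{-2x}u(x,0) = 3 \sin(x) + 3 \sin(3 x)$. The boundary conditions carry over: $w(0,t) = w(\pi,t) = 0$.
Solve for $w$:
  Using separation of variables $w = X(x)T(t)$:
  Eigenfunctions: $\sin(nx)$, $n = 1, 2, 3, \ldots$
  General solution: $w(x, t) = \sum c_n \sin(nx) e^{-2n^2 t}$
  Matching $w(x,0) = 3 \sin(x) + 3 \sin(3 x)$ term by term: $c_1=3, c_3=3$.
Hence $w(x,t) = 3 e^{-2 t} \sin(x) + 3 e^{-18 t} \sin(3 x)$.
Transform back: $u(x,t) = e^{2x}w(x,t)$.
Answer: $u(x, t) = 3 e^{-2 t} e^{2 x} \sin(x) + 3 e^{-18 t} e^{2 x} \sin(3 x)$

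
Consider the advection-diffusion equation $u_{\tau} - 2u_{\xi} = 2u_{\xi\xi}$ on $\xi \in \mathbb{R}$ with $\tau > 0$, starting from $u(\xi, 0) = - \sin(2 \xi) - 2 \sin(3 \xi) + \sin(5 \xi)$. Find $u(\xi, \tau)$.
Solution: Change to a moving frame: let $\eta = \xi + 2\tau$, $\sigma = \tau$ and write $u(\xi,\tau) = w(\eta,\sigma)$.
By the chain rule $u_{\tau} = w_{\sigma} + 2w_{\eta}$, $u_{\xi} = w_{\eta}$, $u_{\xi\xi} = w_{\eta\eta}$.
Then $u_{\tau} - 2u_{\xi} = w_{\sigma}$: the advection term cancels and the PDE becomes the heat equation $w_{\sigma} = 2w_{\eta\eta}$ on $\eta \in \mathbb{R}$.
Initial data: $w(\eta,0) = u(\eta,0) = - \sin(2 \eta) - 2 \sin(3 \eta) + \sin(5 \eta)$.
On $\eta \in \mathbb{R}$ each mode satisfies $(\sin(n\eta))'' = -n^2 \sin(n\eta)$, so $e^{-2n^2\sigma} \sin(n\eta)$ solves the heat equation; by superposition $w(\eta,\sigma) = \sum c_n e^{-2n^2\sigma} \sin(n\eta)$.
Reading off the coefficients: $c_2=-1, c_3=-2, c_5=1$, so $w(\eta,\sigma) = - e^{-8 \sigma} \sin(2 \eta) - 2 e^{-18 \sigma} \sin(3 \eta) + e^{-50 \sigma} \sin(5 \eta)$.
Substituting back $\eta = \xi + 2\tau$, $\sigma = \tau$: $u(\xi,\tau) = w(\xi + 2\tau, \tau)$.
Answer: $u(\xi, \tau) = - e^{-8 \tau} \sin(4 \tau + 2 \xi) - 2 e^{-18 \tau} \sin(6 \tau + 3 \xi) + e^{-50 \tau} \sin(10 \tau + 5 \xi)$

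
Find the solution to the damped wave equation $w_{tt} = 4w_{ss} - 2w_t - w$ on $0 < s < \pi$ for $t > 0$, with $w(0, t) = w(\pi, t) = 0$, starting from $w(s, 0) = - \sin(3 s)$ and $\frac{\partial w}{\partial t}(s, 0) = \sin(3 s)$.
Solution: Substitute $w = e^{-t}u$, i.e. $u = e^{t}w$.
By the product rule, $w_t = e^{-t}(u_t - u)$, $w_{tt} = e^{-t}(u_{tt} - 2u_t + u)$, $w_{ss} = e^{-t}u_{ss}$.
Substituting into the PDE and dividing by $e^{-t}$: $u_{tt} - 2u_t + u = 4u_{ss} - 2(u_t - u) - u$.
The lower-order terms cancel, leaving the standard wave equation $u_{tt} = 4u_{ss}$.
Initial data for $u$: $u(s,0) = w(s,0) = - \sin(3 s)$; $u_t(s,0) = w_t(s,0) + w(s,0) = 0$. The boundary conditions carry over: $u(0,t) = u(\pi,t) = 0$.
Solve for $u$:
  Using separation of variables $u = X(s)T(t)$:
  Eigenfunctions: $\sin(ns)$, $n = 1, 2, 3, \ldots$
  General solution: $u(s, t) = \sum [A_n \cos(2n t) + B_n \sin(2n t)] \sin(ns)$
  From $u(s,0) = - \sin(3 s)$: $A_3=-1$. From $u_t(s,0) = 0$: all $B_n = 0$.
Hence $u(s,t) = - \sin(3 s) \cos(6 t)$.
Transform back: $w(s,t) = e^{-t}u(s,t)$.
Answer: $w(s, t) = - e^{-t} \sin(3 s) \cos(6 t)$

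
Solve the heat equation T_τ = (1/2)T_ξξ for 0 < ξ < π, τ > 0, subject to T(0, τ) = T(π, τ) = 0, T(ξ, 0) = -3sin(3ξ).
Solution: Separating variables: T = Σ c_n exp(-n²τ/2) sin(nξ). From T(ξ,0) = -3sin(3ξ): c_3=-3.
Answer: T(ξ, τ) = -3exp(-9τ/2)sin(3ξ)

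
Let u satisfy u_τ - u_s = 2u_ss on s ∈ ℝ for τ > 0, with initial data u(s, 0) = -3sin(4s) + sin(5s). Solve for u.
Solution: Moving frame: η = s + τ, σ = τ, u = w(η,σ), so u_τ = w_σ + w_η and u_ss = w_ηη.
Hence u_τ - u_s = w_σ and the PDE becomes the heat equation w_σ = 2w_ηη on η ∈ ℝ.
Initial data: w(η,0) = u(η,0) = -3sin(4η) + sin(5η). Each mode sin(nη) decays as exp(-2n²σ) on ℝ, so w(η,σ) = Σ c_n exp(-2n²σ) sin(nη) with c_4=-3, c_5=1: w(η,σ) = -3exp(-32σ)sin(4η) + exp(-50σ)sin(5η).
Substituting back: u(s,τ) = w(s + τ, τ).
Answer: u(s, τ) = -3exp(-32τ)sin(4s + 4τ) + exp(-50τ)sin(5s + 5τ)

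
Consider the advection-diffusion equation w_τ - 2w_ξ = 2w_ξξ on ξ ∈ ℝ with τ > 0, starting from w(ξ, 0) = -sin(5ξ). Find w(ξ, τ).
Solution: Moving frame: η = ξ + 2τ, σ = τ, w = u(η,σ), so w_τ = u_σ + 2u_η and w_ξξ = u_ηη.
Hence w_τ - 2w_ξ = u_σ and the PDE becomes the heat equation u_σ = 2u_ηη on η ∈ ℝ.
Initial data: u(η,0) = w(η,0) = -sin(5η). Each mode sin(nη) decays as exp(-2n²σ) on ℝ, so u(η,σ) = Σ c_n exp(-2n²σ) sin(nη) with c_5=-1: u(η,σ) = -exp(-50σ)sin(5η).
Substituting back: w(ξ,τ) = u(ξ + 2τ, τ).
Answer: w(ξ, τ) = -exp(-50τ)sin(5ξ + 10τ)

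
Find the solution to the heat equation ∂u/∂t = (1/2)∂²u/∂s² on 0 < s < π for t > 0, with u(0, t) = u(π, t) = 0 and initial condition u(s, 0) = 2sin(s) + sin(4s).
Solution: Separating variables: u = Σ c_n exp(-n²t/2) sin(ns). From u(s,0) = 2sin(s) + sin(4s): c_1=2, c_4=1.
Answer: u(s, t) = exp(-8t)sin(4s) + 2exp(-t/2)sin(s)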